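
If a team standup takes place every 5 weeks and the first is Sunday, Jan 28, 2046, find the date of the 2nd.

Mar 4, 2046

The 2nd occurrence is 1 interval after the first: 1 × 35 = 35 days after Jan 28, 2046.
Jan has 31 days — 3 days to the end of Jan leaves 32.
Feb has 28 days (4 left).
4 days into Mar → Mar 4, 2046.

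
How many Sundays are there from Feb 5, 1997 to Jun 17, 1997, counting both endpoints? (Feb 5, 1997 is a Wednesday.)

19

Feb 5, 1997 is a Wednesday; the first Sunday on or after it is Feb 9, 1997 (4 days later).
From Feb 9, 1997 to Jun 17, 1997: 19 + 31 + 30 + 31 + 17 = 128 days (rest of Feb, Mar, Apr, May, Jun).
128 ÷ 7 = 18 full weeks with remainder 2, so 18 more Sundays after the first → 19.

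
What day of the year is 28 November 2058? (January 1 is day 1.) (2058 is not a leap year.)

Days in months before November: 31 + 28 + 31 + 30 + 31 + 30 + 31 + 31 + 30 + 31 = 304.
Plus 28 days into November → day 332.

332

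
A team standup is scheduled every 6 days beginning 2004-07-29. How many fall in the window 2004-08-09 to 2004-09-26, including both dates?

8

Occurrences land 6·i days after 2004-07-29 for i = 0, 1, 2, …
2004-08-09 is 11 days after the start; 11 ÷ 6 = 1 remainder 5; since the remainder is 5, round up to i = 2. First occurrence in the window: #3 on 2004-08-10 (2×6 = 12 days in).
2004-09-26 is 59 days after the start; 59 ÷ 6 = 9 remainder 5. Last occurrence in the window: #10 on 2004-09-21.
Occurrences #3 through #10: 8 in total.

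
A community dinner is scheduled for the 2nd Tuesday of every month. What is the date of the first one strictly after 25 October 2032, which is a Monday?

October 2032 starts on a Friday; its first Tuesday is the 5th, so the 2nd Tuesday is the 12th — 12 October 2032.
That is not after 25 October 2032, so look at November 2032.
November 2032 starts on a Monday; its first Tuesday is the 2nd, so the 2nd Tuesday is the 9th — 9 November 2032.

9 November 2032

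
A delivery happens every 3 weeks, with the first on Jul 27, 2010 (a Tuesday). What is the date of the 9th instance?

The 9th occurrence is 8 intervals after the first: 8 × 21 = 168 days after Jul 27, 2010.
Jul has 31 days — 4 days to the end of Jul leaves 164.
Aug has 31 days (133 left).
Sep has 30 days (103 left).
Oct has 31 days (72 left).
Nov has 30 days (42 left).
Dec has 31 days (11 left).
11 days into Jan → Jan 11, 2011.

Jan 11, 2011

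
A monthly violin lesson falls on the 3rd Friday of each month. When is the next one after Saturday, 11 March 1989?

17 March 1989

March 1989 starts on a Wednesday; its first Friday is the 3rd, so the 3rd Friday is the 17th — 17 March 1989.
17 March 1989 is after 11 March 1989, so that is the next one.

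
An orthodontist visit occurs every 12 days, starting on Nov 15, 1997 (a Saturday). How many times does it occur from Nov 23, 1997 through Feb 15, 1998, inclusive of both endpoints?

Occurrences land 12·i days after Nov 15, 1997 for i = 0, 1, 2, …
Nov 23, 1997 is 8 days after the start; 8 ÷ 12 = 0 remainder 8; since the remainder is 8, round up to i = 1. First occurrence in the window: #2 on Nov 27, 1997 (1×12 = 12 days in).
Feb 15, 1998 is 92 days after the start; 92 ÷ 12 = 7 remainder 8. Last occurrence in the window: #8 on Feb 7, 1998.
Occurrences #2 through #8: 7 in total.

7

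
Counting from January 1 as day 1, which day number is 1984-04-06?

97

Days in months before April: 31 + 29 + 31 = 91.
Plus 6 days into April → day 97.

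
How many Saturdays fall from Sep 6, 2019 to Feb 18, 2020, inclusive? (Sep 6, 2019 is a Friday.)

Sep 6, 2019 is a Friday; the first Saturday on or after it is Sep 7, 2019 (1 day later).
From Sep 7, 2019 to Feb 18, 2020: 23 + 31 + 30 + 31 + 31 + 18 = 164 days (rest of Sep, Oct, Nov, Dec, Jan, Feb).
164 ÷ 7 = 23 full weeks with remainder 3, so 23 more Saturdays after the first → 24.

24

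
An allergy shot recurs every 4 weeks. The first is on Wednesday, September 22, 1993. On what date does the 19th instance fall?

The 19th occurrence is 18 intervals after the first: 18 × 28 = 504 days after September 22, 1993.
September has 30 days — 8 days to the end of September leaves 496.
From end of September to end of 1993 is 92 days (404 left).
1994 has 365 days (39 left).
January has 31 days (8 left).
8 days into February → February 8, 1995.

February 8, 1995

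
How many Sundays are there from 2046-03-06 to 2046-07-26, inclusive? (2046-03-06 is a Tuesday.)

2046-03-06 is a Tuesday; the first Sunday on or after it is 2046-03-11 (5 days later).
From 2046-03-11 to 2046-07-26: 20 + 30 + 31 + 30 + 26 = 137 days (rest of March, April, May, June, July).
137 ÷ 7 = 19 full weeks with remainder 4, so 19 more Sundays after the first → 20.

20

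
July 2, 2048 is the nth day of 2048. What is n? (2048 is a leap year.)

184

Days in months before July: 31 + 29 + 31 + 30 + 31 + 30 = 182.
Plus 2 days into July → day 184.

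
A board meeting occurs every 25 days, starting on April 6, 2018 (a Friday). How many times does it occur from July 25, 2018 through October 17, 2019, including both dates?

Occurrences land 25·i days after April 6, 2018 for i = 0, 1, 2, …
July 25, 2018 is 110 days after the start; 110 ÷ 25 = 4 remainder 10; since the remainder is 10, round up to i = 5. First occurrence in the window: #6 on August 9, 2018 (5×25 = 125 days in).
October 17, 2019 is 559 days after the start; 559 ÷ 25 = 22 remainder 9. Last occurrence in the window: #23 on October 8, 2019.
Occurrences #6 through #23: 18 in total.

18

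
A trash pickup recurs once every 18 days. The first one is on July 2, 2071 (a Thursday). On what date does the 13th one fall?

February 3, 2072

The 13th occurrence is 12 intervals after the first: 12 × 18 = 216 days after July 2, 2071.
July has 31 days — 29 days to the end of July leaves 187.
August has 31 days (156 left).
September has 30 days (126 left).
October has 31 days (95 left).
November has 30 days (65 left).
December has 31 days (34 left).
January has 31 days (3 left).
3 days into February → February 3, 2072.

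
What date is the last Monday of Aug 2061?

Aug 29, 2061

Aug 2061 begins on a Monday, so the first Monday is Aug 1.
Aug 2061 has 31 days. Adding weeks: 1, 8, 15, 22, 29 — the last one ≤ 31 is the 29th.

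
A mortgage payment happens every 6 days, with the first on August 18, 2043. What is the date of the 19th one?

December 4, 2043

The 19th occurrence is 18 intervals after the first: 18 × 6 = 108 days after August 18, 2043.
August has 31 days — 13 days to the end of August leaves 95.
September has 30 days (65 left).
October has 31 days (34 left).
November has 30 days (4 left).
4 days into December → December 4, 2043.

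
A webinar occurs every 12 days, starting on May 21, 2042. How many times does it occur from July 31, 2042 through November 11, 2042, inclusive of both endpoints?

Occurrences land 12·i days after May 21, 2042 for i = 0, 1, 2, …
July 31, 2042 is 71 days after the start; 71 ÷ 12 = 5 remainder 11; since the remainder is 11, round up to i = 6. First occurrence in the window: #7 on August 1, 2042 (6×12 = 72 days in).
November 11, 2042 is 174 days after the start; 174 ÷ 12 = 14 remainder 6. Last occurrence in the window: #15 on November 5, 2042.
Occurrences #7 through #15: 9 in total.

9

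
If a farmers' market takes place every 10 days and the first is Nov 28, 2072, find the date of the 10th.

Feb 26, 2073

The 10th occurrence is 9 intervals after the first: 9 × 10 = 90 days after Nov 28, 2072.
Nov has 30 days — 2 days to the end of Nov leaves 88.
Dec has 31 days (57 left).
Jan has 31 days (26 left).
26 days into Feb → Feb 26, 2073.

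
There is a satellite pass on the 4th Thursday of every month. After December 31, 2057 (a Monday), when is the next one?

January 24, 2058

December 2057 starts on a Saturday; its first Thursday is the 6th, so the 4th Thursday is the 27th — December 27, 2057.
That is not after December 31, 2057, so look at January 2058.
January 2058 starts on a Tuesday; its first Thursday is the 3rd, so the 4th Thursday is the 24th — January 24, 2058.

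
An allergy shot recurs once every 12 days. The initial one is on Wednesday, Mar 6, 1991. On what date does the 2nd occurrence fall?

The 2nd occurrence is 1 interval after the first: 1 × 12 = 12 days after Mar 6, 1991.
12 days later is Mar 18, 1991.

Mar 18, 1991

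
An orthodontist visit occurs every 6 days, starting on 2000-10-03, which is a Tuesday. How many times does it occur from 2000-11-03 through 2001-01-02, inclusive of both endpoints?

Occurrences land 6·i days after 2000-10-03 for i = 0, 1, 2, …
2000-11-03 is 31 days after the start; 31 ÷ 6 = 5 remainder 1; since the remainder is 1, round up to i = 6. First occurrence in the window: #7 on 2000-11-08 (6×6 = 36 days in).
2001-01-02 is 91 days after the start; 91 ÷ 6 = 15 remainder 1. Last occurrence in the window: #16 on 2001-01-01.
Occurrences #7 through #16: 10 in total.

10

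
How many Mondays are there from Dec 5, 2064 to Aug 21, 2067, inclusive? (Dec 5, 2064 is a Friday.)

141

Dec 5, 2064 is a Friday; the first Monday on or after it is Dec 8, 2064 (3 days later).
From Dec 8, 2064 to Aug 21, 2067: 23 + 365 + 365 + 233 = 986 days (rest of 2064, 2065, 2066, to Aug 21, 2067 in 2067).
986 ÷ 7 = 140 full weeks with remainder 6, so 140 more Mondays after the first → 141.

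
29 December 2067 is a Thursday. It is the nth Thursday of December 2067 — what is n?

Day 29 falls in week ⌈29/7⌉ of the month.
Days 1–7 hold the 1st Thursday, 8–14 the 2nd, 15–21 the 3rd, 22–28 the 4th, 29–31 the 5th.
29 is in the range for the 5th.

5th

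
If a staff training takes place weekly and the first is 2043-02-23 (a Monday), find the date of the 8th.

The 8th occurrence is 7 intervals after the first: 7 × 7 = 49 days after 2043-02-23.
February has 28 days — 5 days to the end of February leaves 44.
March has 31 days (13 left).
13 days into April → 2043-04-13.

2043-04-13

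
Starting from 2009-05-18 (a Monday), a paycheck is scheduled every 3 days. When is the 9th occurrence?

2009-06-11

The 9th occurrence is 8 intervals after the first: 8 × 3 = 24 days after 2009-05-18.
May has 31 days — 13 days to the end of May leaves 11.
11 days into June → 2009-06-11.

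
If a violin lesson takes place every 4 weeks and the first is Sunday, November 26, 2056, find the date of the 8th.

The 8th occurrence is 7 intervals after the first: 7 × 28 = 196 days after November 26, 2056.
November has 30 days — 4 days to the end of November leaves 192.
December has 31 days (161 left).
January has 31 days (130 left).
February has 28 days (102 left).
March has 31 days (71 left).
April has 30 days (41 left).
May has 31 days (10 left).
10 days into June → June 10, 2057.

June 10, 2057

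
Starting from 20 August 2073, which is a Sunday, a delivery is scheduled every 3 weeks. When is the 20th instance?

23 September 2074

The 20th occurrence is 19 intervals after the first: 19 × 21 = 399 days after 20 August 2073.
August has 31 days — 11 days to the end of August leaves 388.
September has 30 days (358 left).
October has 31 days (327 left).
November has 30 days (297 left).
December has 31 days (266 left).
January has 31 days (235 left).
February has 28 days (207 left).
March has 31 days (176 left).
April has 30 days (146 left).
May has 31 days (115 left).
June has 30 days (85 left).
July has 31 days (54 left).
August has 31 days (23 left).
23 days into September → 23 September 2074.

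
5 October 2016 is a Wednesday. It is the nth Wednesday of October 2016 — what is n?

1st

Day 5 falls in week ⌈5/7⌉ of the month.
Days 1–7 hold the 1st Wednesday, 8–14 the 2nd, 15–21 the 3rd, 22–28 the 4th, 29–31 the 5th.
5 is in the range for the 1st.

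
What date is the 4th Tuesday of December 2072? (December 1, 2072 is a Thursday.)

2072-12-27

December 2072 begins on a Thursday, so the first Tuesday is December 6 (5 days later).
The 4th Tuesday is 3 weeks later: 6 + 21 = 27.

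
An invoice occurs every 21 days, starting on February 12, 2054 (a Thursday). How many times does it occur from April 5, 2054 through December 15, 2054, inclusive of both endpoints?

Occurrences land 21·i days after February 12, 2054 for i = 0, 1, 2, …
April 5, 2054 is 52 days after the start; 52 ÷ 21 = 2 remainder 10; since the remainder is 10, round up to i = 3. First occurrence in the window: #4 on April 16, 2054 (3×21 = 63 days in).
December 15, 2054 is 306 days after the start; 306 ÷ 21 = 14 remainder 12. Last occurrence in the window: #15 on December 3, 2054.
Occurrences #4 through #15: 12 in total.

12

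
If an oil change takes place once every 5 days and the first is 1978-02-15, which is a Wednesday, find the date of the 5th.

The 5th occurrence is 4 intervals after the first: 4 × 5 = 20 days after 1978-02-15.
February has 28 days — 13 days to the end of February leaves 7.
7 days into March → 1978-03-07.

1978-03-07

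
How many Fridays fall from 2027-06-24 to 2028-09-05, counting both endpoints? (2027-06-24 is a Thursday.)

63

2027-06-24 is a Thursday; the first Friday on or after it is 2027-06-25 (1 day later).
From 2027-06-25 to 2028-09-05: 189 + 249 = 438 days (rest of 2027, to 2028-09-05 in 2028).
438 ÷ 7 = 62 full weeks with remainder 4, so 62 more Fridays after the first → 63.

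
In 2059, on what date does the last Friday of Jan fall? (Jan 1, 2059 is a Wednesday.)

Jan 31, 2059

Jan 2059 begins on a Wednesday, so the first Friday is Jan 3 (2 days later).
Jan 2059 has 31 days. Adding weeks: 3, 10, 17, 24, 31 — the last one ≤ 31 is the 31st.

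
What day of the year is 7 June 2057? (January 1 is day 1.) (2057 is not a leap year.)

Days in months before June: 31 + 28 + 31 + 30 + 31 = 151.
Plus 7 days into June → day 158.

158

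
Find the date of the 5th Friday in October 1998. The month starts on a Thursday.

October 30, 1998

October 1998 begins on a Thursday, so the first Friday is October 2 (1 day later).
The 5th Friday is 4 weeks later: 2 + 28 = 30.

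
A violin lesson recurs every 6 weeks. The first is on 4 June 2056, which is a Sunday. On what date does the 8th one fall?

25 March 2057

The 8th occurrence is 7 intervals after the first: 7 × 42 = 294 days after 4 June 2056.
June has 30 days — 26 days to the end of June leaves 268.
July has 31 days (237 left).
August has 31 days (206 left).
September has 30 days (176 left).
October has 31 days (145 left).
November has 30 days (115 left).
December has 31 days (84 left).
January has 31 days (53 left).
February has 28 days (25 left).
25 days into March → 25 March 2057.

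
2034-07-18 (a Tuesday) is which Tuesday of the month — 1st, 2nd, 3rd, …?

Day 18 falls in week ⌈18/7⌉ of the month.
Days 1–7 hold the 1st Tuesday, 8–14 the 2nd, 15–21 the 3rd, 22–28 the 4th, 29–31 the 5th.
18 is in the range for the 3rd.

3rd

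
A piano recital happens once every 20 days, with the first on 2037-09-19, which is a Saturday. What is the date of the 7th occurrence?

The 7th occurrence is 6 intervals after the first: 6 × 20 = 120 days after 2037-09-19.
September has 30 days — 11 days to the end of September leaves 109.
October has 31 days (78 left).
November has 30 days (48 left).
December has 31 days (17 left).
17 days into January → 2038-01-17.

2038-01-17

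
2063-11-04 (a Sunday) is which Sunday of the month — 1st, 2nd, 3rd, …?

1st

Day 4 falls in week ⌈4/7⌉ of the month.
Days 1–7 hold the 1st Sunday, 8–14 the 2nd, 15–21 the 3rd, 22–28 the 4th, 29–31 the 5th.
4 is in the range for the 1st.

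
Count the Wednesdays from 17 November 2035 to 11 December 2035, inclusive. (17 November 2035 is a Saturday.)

3

17 November 2035 is a Saturday; the first Wednesday on or after it is 21 November 2035 (4 days later).
From 21 November 2035 to 11 December 2035: 9 + 11 = 20 days (rest of November, December).
20 ÷ 7 = 2 full weeks with remainder 6, so 2 more Wednesdays after the first → 3.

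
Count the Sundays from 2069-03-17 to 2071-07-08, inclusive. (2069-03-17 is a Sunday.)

2069-03-17 is a Sunday; the first Sunday on or after it is 2069-03-17.
From 2069-03-17 to 2071-07-08: 289 + 365 + 189 = 843 days (rest of 2069, 2070, to 2071-07-08 in 2071).
843 ÷ 7 = 120 full weeks with remainder 3, so 120 more Sundays after the first → 121.

121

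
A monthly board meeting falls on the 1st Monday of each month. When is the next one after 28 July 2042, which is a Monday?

July 2042 starts on a Tuesday, so its 1st Monday is 7 July 2042 (6 days in).
That is not after 28 July 2042, so look at August 2042.
August 2042 starts on a Friday, so its 1st Monday is 4 August 2042 (3 days in).

4 August 2042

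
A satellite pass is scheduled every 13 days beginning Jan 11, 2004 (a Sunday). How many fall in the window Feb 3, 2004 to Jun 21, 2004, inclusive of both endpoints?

Occurrences land 13·i days after Jan 11, 2004 for i = 0, 1, 2, …
Feb 3, 2004 is 23 days after the start; 23 ÷ 13 = 1 remainder 10; since the remainder is 10, round up to i = 2. First occurrence in the window: #3 on Feb 6, 2004 (2×13 = 26 days in).
Jun 21, 2004 is 162 days after the start; 162 ÷ 13 = 12 remainder 6. Last occurrence in the window: #13 on Jun 15, 2004.
Occurrences #3 through #13: 11 in total.

11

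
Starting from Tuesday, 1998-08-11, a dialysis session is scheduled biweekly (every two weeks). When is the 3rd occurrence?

The 3rd occurrence is 2 intervals after the first: 2 × 14 = 28 days after 1998-08-11.
August has 31 days — 20 days to the end of August leaves 8.
8 days into September → 1998-09-08.

1998-09-08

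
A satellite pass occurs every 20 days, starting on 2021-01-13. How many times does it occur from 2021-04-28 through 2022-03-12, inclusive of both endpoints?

16

Occurrences land 20·i days after 2021-01-13 for i = 0, 1, 2, …
2021-04-28 is 105 days after the start; 105 ÷ 20 = 5 remainder 5; since the remainder is 5, round up to i = 6. First occurrence in the window: #7 on 2021-05-13 (6×20 = 120 days in).
2022-03-12 is 423 days after the start; 423 ÷ 20 = 21 remainder 3. Last occurrence in the window: #22 on 2022-03-09.
Occurrences #7 through #22: 16 in total.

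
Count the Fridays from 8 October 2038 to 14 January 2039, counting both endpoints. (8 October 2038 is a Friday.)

15

8 October 2038 is a Friday; the first Friday on or after it is 8 October 2038.
From 8 October 2038 to 14 January 2039: 23 + 30 + 31 + 14 = 98 days (rest of October, November, December, January).
98 ÷ 7 = 14 full weeks with remainder 0, so 14 more Fridays after the first → 15.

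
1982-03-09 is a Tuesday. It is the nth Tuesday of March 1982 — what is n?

Day 9 falls in week ⌈9/7⌉ of the month.
Days 1–7 hold the 1st Tuesday, 8–14 the 2nd, 15–21 the 3rd, 22–28 the 4th, 29–31 the 5th.
9 is in the range for the 2nd.

2nd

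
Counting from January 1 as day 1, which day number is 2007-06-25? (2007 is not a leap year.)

176

Days in months before June: 31 + 28 + 31 + 30 + 31 = 151.
Plus 25 days into June → day 176.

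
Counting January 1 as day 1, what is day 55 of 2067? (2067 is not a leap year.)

24 February 2067

January has 31 days (55 − 31 = 24 remain).
24 into February → February 24.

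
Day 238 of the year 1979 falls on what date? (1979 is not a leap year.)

January has 31 days (238 − 31 = 207 remain).
February has 28 days (207 − 28 = 179 remain).
March has 31 days (179 − 31 = 148 remain).
April has 30 days (148 − 30 = 118 remain).
May has 31 days (118 − 31 = 87 remain).
June has 30 days (87 − 30 = 57 remain).
July has 31 days (57 − 31 = 26 remain).
26 into August → August 26.

1979-08-26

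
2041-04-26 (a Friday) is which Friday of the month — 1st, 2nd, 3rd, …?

4th

Day 26 falls in week ⌈26/7⌉ of the month.
Days 1–7 hold the 1st Friday, 8–14 the 2nd, 15–21 the 3rd, 22–28 the 4th, 29–31 the 5th.
26 is in the range for the 4th.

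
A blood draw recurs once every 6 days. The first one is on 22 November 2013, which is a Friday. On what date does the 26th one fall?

21 April 2014

The 26th occurrence is 25 intervals after the first: 25 × 6 = 150 days after 22 November 2013.
November has 30 days — 8 days to the end of November leaves 142.
December has 31 days (111 left).
January has 31 days (80 left).
February has 28 days (52 left).
March has 31 days (21 left).
21 days into April → 21 April 2014.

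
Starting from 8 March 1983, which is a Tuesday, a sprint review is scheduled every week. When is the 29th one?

20 September 1983

The 29th occurrence is 28 intervals after the first: 28 × 7 = 196 days after 8 March 1983.
March has 31 days — 23 days to the end of March leaves 173.
April has 30 days (143 left).
May has 31 days (112 left).
June has 30 days (82 left).
July has 31 days (51 left).
August has 31 days (20 left).
20 days into September → 20 September 1983.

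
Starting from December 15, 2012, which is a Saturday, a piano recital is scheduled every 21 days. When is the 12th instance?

The 12th occurrence is 11 intervals after the first: 11 × 21 = 231 days after December 15, 2012.
December has 31 days — 16 days to the end of December leaves 215.
January has 31 days (184 left).
February has 28 days (156 left).
March has 31 days (125 left).
April has 30 days (95 left).
May has 31 days (64 left).
June has 30 days (34 left).
July has 31 days (3 left).
3 days into August → August 3, 2013.

August 3, 2013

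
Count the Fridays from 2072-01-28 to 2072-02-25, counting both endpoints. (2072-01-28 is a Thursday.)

2072-01-28 is a Thursday; the first Friday on or after it is 2072-01-29 (1 day later).
From 2072-01-29 to 2072-02-25: 2 + 25 = 27 days (rest of January, February).
27 ÷ 7 = 3 full weeks with remainder 6, so 3 more Fridays after the first → 4.

4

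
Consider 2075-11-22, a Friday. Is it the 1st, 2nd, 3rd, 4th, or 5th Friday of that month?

Day 22 falls in week ⌈22/7⌉ of the month.
Days 1–7 hold the 1st Friday, 8–14 the 2nd, 15–21 the 3rd, 22–28 the 4th, 29–31 the 5th.
22 is in the range for the 4th.

4th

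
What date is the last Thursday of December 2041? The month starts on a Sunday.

December 26, 2041

December 2041 begins on a Sunday, so the first Thursday is December 5 (4 days later).
December 2041 has 31 days. Adding weeks: 5, 12, 19, 26 — the last one ≤ 31 is the 26th.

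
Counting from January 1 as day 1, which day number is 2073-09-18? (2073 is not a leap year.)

Days in months before September: 31 + 28 + 31 + 30 + 31 + 30 + 31 + 31 = 243.
Plus 18 days into September → day 261.

261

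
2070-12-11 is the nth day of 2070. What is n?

Days in months before December: 31 + 28 + 31 + 30 + 31 + 30 + 31 + 31 + 30 + 31 + 30 = 334.
Plus 11 days into December → day 345.

345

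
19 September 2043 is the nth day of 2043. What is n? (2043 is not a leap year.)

Days in months before September: 31 + 28 + 31 + 30 + 31 + 30 + 31 + 31 = 243.
Plus 19 days into September → day 262.

262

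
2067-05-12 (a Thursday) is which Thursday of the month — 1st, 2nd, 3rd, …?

Day 12 falls in week ⌈12/7⌉ of the month.
Days 1–7 hold the 1st Thursday, 8–14 the 2nd, 15–21 the 3rd, 22–28 the 4th, 29–31 the 5th.
12 is in the range for the 2nd.

2nd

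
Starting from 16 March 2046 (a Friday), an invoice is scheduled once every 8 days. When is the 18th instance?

30 July 2046

The 18th occurrence is 17 intervals after the first: 17 × 8 = 136 days after 16 March 2046.
March has 31 days — 15 days to the end of March leaves 121.
April has 30 days (91 left).
May has 31 days (60 left).
June has 30 days (30 left).
30 days into July → 30 July 2046.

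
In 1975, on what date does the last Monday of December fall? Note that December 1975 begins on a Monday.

1975-12-29

December 1975 begins on a Monday, so the first Monday is December 1.
December 1975 has 31 days. Adding weeks: 1, 8, 15, 22, 29 — the last one ≤ 31 is the 29th.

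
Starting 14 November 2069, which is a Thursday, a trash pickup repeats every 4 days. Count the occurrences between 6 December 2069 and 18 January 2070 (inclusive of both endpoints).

11

Occurrences land 4·i days after 14 November 2069 for i = 0, 1, 2, …
6 December 2069 is 22 days after the start; 22 ÷ 4 = 5 remainder 2; since the remainder is 2, round up to i = 6. First occurrence in the window: #7 on 8 December 2069 (6×4 = 24 days in).
18 January 2070 is 65 days after the start; 65 ÷ 4 = 16 remainder 1. Last occurrence in the window: #17 on 17 January 2070.
Occurrences #7 through #17: 11 in total.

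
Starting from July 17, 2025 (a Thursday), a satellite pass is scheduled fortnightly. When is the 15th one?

January 29, 2026

The 15th occurrence is 14 intervals after the first: 14 × 14 = 196 days after July 17, 2025.
July has 31 days — 14 days to the end of July leaves 182.
August has 31 days (151 left).
September has 30 days (121 left).
October has 31 days (90 left).
November has 30 days (60 left).
December has 31 days (29 left).
29 days into January → January 29, 2026.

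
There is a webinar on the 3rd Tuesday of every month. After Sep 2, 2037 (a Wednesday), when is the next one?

Sep 15, 2037

Sep 2037 starts on a Tuesday; its first Tuesday is the 1st, so the 3rd Tuesday is the 15th — Sep 15, 2037.
Sep 15, 2037 is after Sep 2, 2037, so that is the next one.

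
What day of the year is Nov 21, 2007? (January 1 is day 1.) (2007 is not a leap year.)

Days in months before Nov: 31 + 28 + 31 + 30 + 31 + 30 + 31 + 31 + 30 + 31 = 304.
Plus 21 days into Nov → day 325.

325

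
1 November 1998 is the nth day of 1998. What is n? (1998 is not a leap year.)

305

Days in months before November: 31 + 28 + 31 + 30 + 31 + 30 + 31 + 31 + 30 + 31 = 304.
Plus 1 day into November → day 305.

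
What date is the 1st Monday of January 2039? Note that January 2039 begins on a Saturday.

January 2039 begins on a Saturday, so the first Monday is January 3 (2 days later).

2039-01-03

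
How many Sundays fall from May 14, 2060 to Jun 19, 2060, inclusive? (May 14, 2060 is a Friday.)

May 14, 2060 is a Friday; the first Sunday on or after it is May 16, 2060 (2 days later).
From May 16, 2060 to Jun 19, 2060: 15 + 19 = 34 days (rest of May, Jun).
34 ÷ 7 = 4 full weeks with remainder 6, so 4 more Sundays after the first → 5.

5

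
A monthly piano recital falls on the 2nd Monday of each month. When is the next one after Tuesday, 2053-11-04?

November 2053 starts on a Saturday; its first Monday is the 3rd, so the 2nd Monday is the 10th — 2053-11-10.
2053-11-10 is after 2053-11-04, so that is the next one.

2053-11-10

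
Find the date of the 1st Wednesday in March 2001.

The first Wednesday of March 2001 is March 7.

March 7, 2001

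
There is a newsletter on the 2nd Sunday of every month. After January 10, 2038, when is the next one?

January 2038 starts on a Friday; its first Sunday is the 3rd, so the 2nd Sunday is the 10th — January 10, 2038.
That is not after January 10, 2038, so look at February 2038.
February 2038 starts on a Monday; its first Sunday is the 7th, so the 2nd Sunday is the 14th — February 14, 2038.

February 14, 2038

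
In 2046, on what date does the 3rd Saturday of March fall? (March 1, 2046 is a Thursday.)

March 17, 2046

March 2046 begins on a Thursday, so the first Saturday is March 3 (2 days later).
The 3rd Saturday is 2 weeks later: 3 + 14 = 17.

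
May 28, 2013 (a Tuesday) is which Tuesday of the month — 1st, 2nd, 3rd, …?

Day 28 falls in week ⌈28/7⌉ of the month.
Days 1–7 hold the 1st Tuesday, 8–14 the 2nd, 15–21 the 3rd, 22–28 the 4th, 29–31 the 5th.
28 is in the range for the 4th.

4th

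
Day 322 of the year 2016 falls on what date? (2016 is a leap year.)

November 17, 2016

January has 31 days (322 − 31 = 291 remain).
February has 29 days (291 − 29 = 262 remain).
March has 31 days (262 − 31 = 231 remain).
April has 30 days (231 − 30 = 201 remain).
May has 31 days (201 − 31 = 170 remain).
June has 30 days (170 − 30 = 140 remain).
July has 31 days (140 − 31 = 109 remain).
August has 31 days (109 − 31 = 78 remain).
September has 30 days (78 − 30 = 48 remain).
October has 31 days (48 − 31 = 17 remain).
17 into November → November 17.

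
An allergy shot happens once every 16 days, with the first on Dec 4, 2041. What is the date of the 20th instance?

Oct 4, 2042

The 20th occurrence is 19 intervals after the first: 19 × 16 = 304 days after Dec 4, 2041.
Dec has 31 days — 27 days to the end of Dec leaves 277.
Jan has 31 days (246 left).
Feb has 28 days (218 left).
Mar has 31 days (187 left).
Apr has 30 days (157 left).
May has 31 days (126 left).
Jun has 30 days (96 left).
Jul has 31 days (65 left).
Aug has 31 days (34 left).
Sep has 30 days (4 left).
4 days into Oct → Oct 4, 2042.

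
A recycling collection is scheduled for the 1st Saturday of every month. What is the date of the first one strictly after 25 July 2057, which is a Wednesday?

4 August 2057

July 2057 starts on a Sunday, so its 1st Saturday is 7 July 2057 (6 days in).
That is not after 25 July 2057, so look at August 2057.
August 2057 starts on a Wednesday, so its 1st Saturday is 4 August 2057 (3 days in).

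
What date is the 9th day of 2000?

January 9, 2000

9 into January → January 9.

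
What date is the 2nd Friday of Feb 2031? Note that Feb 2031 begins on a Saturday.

Feb 14, 2031

Feb 2031 begins on a Saturday, so the first Friday is Feb 7 (6 days later).
The 2nd Friday is 1 weeks later: 7 + 7 = 14.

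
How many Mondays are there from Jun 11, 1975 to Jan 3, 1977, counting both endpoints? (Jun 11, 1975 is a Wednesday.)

Jun 11, 1975 is a Wednesday; the first Monday on or after it is Jun 16, 1975 (5 days later).
From Jun 16, 1975 to Jan 3, 1977: 198 + 366 + 3 = 567 days (rest of 1975, 1976, to Jan 3, 1977 in 1977).
567 ÷ 7 = 81 full weeks with remainder 0, so 81 more Mondays after the first → 82.

82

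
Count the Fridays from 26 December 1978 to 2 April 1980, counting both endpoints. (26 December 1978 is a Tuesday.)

66

26 December 1978 is a Tuesday; the first Friday on or after it is 29 December 1978 (3 days later).
From 29 December 1978 to 2 April 1980: 2 + 365 + 93 = 460 days (rest of 1978, 1979, to 2 April 1980 in 1980).
460 ÷ 7 = 65 full weeks with remainder 5, so 65 more Fridays after the first → 66.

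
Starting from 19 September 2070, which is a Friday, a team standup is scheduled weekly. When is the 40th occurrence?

19 June 2071

The 40th occurrence is 39 intervals after the first: 39 × 7 = 273 days after 19 September 2070.
September has 30 days — 11 days to the end of September leaves 262.
October has 31 days (231 left).
November has 30 days (201 left).
December has 31 days (170 left).
January has 31 days (139 left).
February has 28 days (111 left).
March has 31 days (80 left).
April has 30 days (50 left).
May has 31 days (19 left).
19 days into June → 19 June 2071.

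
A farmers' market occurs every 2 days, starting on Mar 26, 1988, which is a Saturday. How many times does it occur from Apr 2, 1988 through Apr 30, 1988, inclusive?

Occurrences land 2·i days after Mar 26, 1988 for i = 0, 1, 2, …
Apr 2, 1988 is 7 days after the start; 7 ÷ 2 = 3 remainder 1; since the remainder is 1, round up to i = 4. First occurrence in the window: #5 on Apr 3, 1988 (4×2 = 8 days in).
Apr 30, 1988 is 35 days after the start; 35 ÷ 2 = 17 remainder 1. Last occurrence in the window: #18 on Apr 29, 1988.
Occurrences #5 through #18: 14 in total.

14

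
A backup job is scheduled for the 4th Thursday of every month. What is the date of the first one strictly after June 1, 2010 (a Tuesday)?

June 2010 starts on a Tuesday; its first Thursday is the 3rd, so the 4th Thursday is the 24th — June 24, 2010.
June 24, 2010 is after June 1, 2010, so that is the next one.

June 24, 2010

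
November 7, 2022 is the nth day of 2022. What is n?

Days in months before November: 31 + 28 + 31 + 30 + 31 + 30 + 31 + 31 + 30 + 31 = 304.
Plus 7 days into November → day 311.

311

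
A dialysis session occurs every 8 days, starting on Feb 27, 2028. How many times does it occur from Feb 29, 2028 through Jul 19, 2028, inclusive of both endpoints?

17

Occurrences land 8·i days after Feb 27, 2028 for i = 0, 1, 2, …
Feb 29, 2028 is 2 days after the start; 2 ÷ 8 = 0 remainder 2; since the remainder is 2, round up to i = 1. First occurrence in the window: #2 on Mar 6, 2028 (1×8 = 8 days in).
Jul 19, 2028 is 143 days after the start; 143 ÷ 8 = 17 remainder 7. Last occurrence in the window: #18 on Jul 12, 2028.
Occurrences #2 through #18: 17 in total.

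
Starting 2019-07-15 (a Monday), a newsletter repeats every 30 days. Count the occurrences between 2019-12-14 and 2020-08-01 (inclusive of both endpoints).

Occurrences land 30·i days after 2019-07-15 for i = 0, 1, 2, …
2019-12-14 is 152 days after the start; 152 ÷ 30 = 5 remainder 2; since the remainder is 2, round up to i = 6. First occurrence in the window: #7 on 2020-01-11 (6×30 = 180 days in).
2020-08-01 is 383 days after the start; 383 ÷ 30 = 12 remainder 23. Last occurrence in the window: #13 on 2020-07-09.
Occurrences #7 through #13: 7 in total.

7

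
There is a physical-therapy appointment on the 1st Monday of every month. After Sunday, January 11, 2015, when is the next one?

February 2, 2015

January 2015 starts on a Thursday, so its 1st Monday is January 5, 2015 (4 days in).
That is not after January 11, 2015, so look at February 2015.
February 2015 starts on a Sunday, so its 1st Monday is February 2, 2015 (1 day in).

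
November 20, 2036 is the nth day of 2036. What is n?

Days in months before November: 31 + 29 + 31 + 30 + 31 + 30 + 31 + 31 + 30 + 31 = 305.
Plus 20 days into November → day 325.

325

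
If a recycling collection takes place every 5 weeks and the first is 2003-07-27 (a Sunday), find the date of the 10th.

2004-06-06

The 10th occurrence is 9 intervals after the first: 9 × 35 = 315 days after 2003-07-27.
July has 31 days — 4 days to the end of July leaves 311.
August has 31 days (280 left).
September has 30 days (250 left).
October has 31 days (219 left).
November has 30 days (189 left).
December has 31 days (158 left).
January has 31 days (127 left).
February has 29 days (98 left).
March has 31 days (67 left).
April has 30 days (37 left).
May has 31 days (6 left).
6 days into June → 2004-06-06.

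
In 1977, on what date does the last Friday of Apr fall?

Apr 1977 begins on a Friday, so the first Friday is Apr 1.
Apr 1977 has 30 days. Adding weeks: 1, 8, 15, 22, 29 — the last one ≤ 30 is the 29th.

Apr 29, 1977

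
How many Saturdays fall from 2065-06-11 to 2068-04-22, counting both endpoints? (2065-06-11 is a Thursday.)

150

2065-06-11 is a Thursday; the first Saturday on or after it is 2065-06-13 (2 days later).
From 2065-06-13 to 2068-04-22: 201 + 365 + 365 + 113 = 1044 days (rest of 2065, 2066, 2067, to 2068-04-22 in 2068).
1044 ÷ 7 = 149 full weeks with remainder 1, so 149 more Saturdays after the first → 150.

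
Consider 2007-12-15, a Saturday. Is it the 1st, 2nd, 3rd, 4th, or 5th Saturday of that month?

Day 15 falls in week ⌈15/7⌉ of the month.
Days 1–7 hold the 1st Saturday, 8–14 the 2nd, 15–21 the 3rd, 22–28 the 4th, 29–31 the 5th.
15 is in the range for the 3rd.

3rd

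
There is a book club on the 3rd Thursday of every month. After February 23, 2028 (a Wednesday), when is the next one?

March 16, 2028

February 2028 starts on a Tuesday; its first Thursday is the 3rd, so the 3rd Thursday is the 17th — February 17, 2028.
That is not after February 23, 2028, so look at March 2028.
March 2028 starts on a Wednesday; its first Thursday is the 2nd, so the 3rd Thursday is the 16th — March 16, 2028.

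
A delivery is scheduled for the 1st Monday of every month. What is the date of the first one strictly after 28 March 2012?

2 April 2012

March 2012 starts on a Thursday, so its 1st Monday is 5 March 2012 (4 days in).
That is not after 28 March 2012, so look at April 2012.
April 2012 starts on a Sunday, so its 1st Monday is 2 April 2012 (1 day in).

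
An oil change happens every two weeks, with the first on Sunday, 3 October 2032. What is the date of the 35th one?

22 January 2034

The 35th occurrence is 34 intervals after the first: 34 × 14 = 476 days after 3 October 2032.
October has 31 days — 28 days to the end of October leaves 448.
From end of October to end of 2032 is 61 days (387 left).
2033 has 365 days (22 left).
22 days into January → 22 January 2034.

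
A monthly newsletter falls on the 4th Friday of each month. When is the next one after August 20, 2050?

August 2050 starts on a Monday; its first Friday is the 5th, so the 4th Friday is the 26th — August 26, 2050.
August 26, 2050 is after August 20, 2050, so that is the next one.

August 26, 2050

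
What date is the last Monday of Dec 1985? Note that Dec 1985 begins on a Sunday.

Dec 1985 begins on a Sunday, so the first Monday is Dec 2 (1 day later).
Dec 1985 has 31 days. Adding weeks: 2, 9, 16, 23, 30 — the last one ≤ 31 is the 30th.

Dec 30, 1985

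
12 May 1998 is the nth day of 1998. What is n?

Days in months before May: 31 + 28 + 31 + 30 = 120.
Plus 12 days into May → day 132.

132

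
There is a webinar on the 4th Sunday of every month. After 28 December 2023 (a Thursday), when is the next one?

28 January 2024

December 2023 starts on a Friday; its first Sunday is the 3rd, so the 4th Sunday is the 24th — 24 December 2023.
That is not after 28 December 2023, so look at January 2024.
January 2024 starts on a Monday; its first Sunday is the 7th, so the 4th Sunday is the 28th — 28 January 2024.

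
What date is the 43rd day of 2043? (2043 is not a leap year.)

2043-02-12

January has 31 days (43 − 31 = 12 remain).
12 into February → February 12.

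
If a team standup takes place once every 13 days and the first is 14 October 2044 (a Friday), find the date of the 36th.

The 36th occurrence is 35 intervals after the first: 35 × 13 = 455 days after 14 October 2044.
October has 31 days — 17 days to the end of October leaves 438.
From end of October to end of 2044 is 61 days (377 left).
2045 has 365 days (12 left).
12 days into January → 12 January 2046.

12 January 2046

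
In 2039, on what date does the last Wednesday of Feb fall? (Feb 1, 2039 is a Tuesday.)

Feb 2039 begins on a Tuesday, so the first Wednesday is Feb 2 (1 day later).
Feb 2039 has 28 days. Adding weeks: 2, 9, 16, 23 — the last one ≤ 28 is the 23rd.

Feb 23, 2039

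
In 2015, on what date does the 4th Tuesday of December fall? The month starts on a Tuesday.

December 2015 begins on a Tuesday, so the first Tuesday is December 1.
The 4th Tuesday is 3 weeks later: 1 + 21 = 22.

2015-12-22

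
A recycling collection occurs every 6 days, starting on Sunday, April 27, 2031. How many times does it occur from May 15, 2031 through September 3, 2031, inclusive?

19

Occurrences land 6·i days after April 27, 2031 for i = 0, 1, 2, …
May 15, 2031 is 18 days after the start; 18 ÷ 6 = 3 remainder 0. First occurrence in the window: #4 on May 15, 2031 (3×6 = 18 days in).
September 3, 2031 is 129 days after the start; 129 ÷ 6 = 21 remainder 3. Last occurrence in the window: #22 on August 31, 2031.
Occurrences #4 through #22: 19 in total.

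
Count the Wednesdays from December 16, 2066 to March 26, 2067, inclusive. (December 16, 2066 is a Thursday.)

14

December 16, 2066 is a Thursday; the first Wednesday on or after it is December 22, 2066 (6 days later).
From December 22, 2066 to March 26, 2067: 9 + 31 + 28 + 26 = 94 days (rest of December, January, February, March).
94 ÷ 7 = 13 full weeks with remainder 3, so 13 more Wednesdays after the first → 14.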